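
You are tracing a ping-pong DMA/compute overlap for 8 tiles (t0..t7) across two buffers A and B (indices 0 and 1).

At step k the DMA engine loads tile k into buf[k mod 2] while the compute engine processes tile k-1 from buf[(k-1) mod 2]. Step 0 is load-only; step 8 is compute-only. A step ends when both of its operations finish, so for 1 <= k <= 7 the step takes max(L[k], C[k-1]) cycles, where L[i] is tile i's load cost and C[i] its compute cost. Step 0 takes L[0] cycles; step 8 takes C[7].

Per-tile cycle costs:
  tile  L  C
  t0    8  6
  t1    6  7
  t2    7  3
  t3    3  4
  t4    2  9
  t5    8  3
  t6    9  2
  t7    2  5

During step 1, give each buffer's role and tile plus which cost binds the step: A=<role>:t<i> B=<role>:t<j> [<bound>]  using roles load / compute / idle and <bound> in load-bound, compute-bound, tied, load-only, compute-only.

step 0: L[0]=8 → dur=8, Σ=8 | A=load:t0 B=idle [load-only]
step 1: L[1]=6 C[0]=6 → dur=6, Σ=14 | A=compute:t0 B=load:t1 [tied]
step 2: L[2]=7 C[1]=7 → dur=7, Σ=21 | A=load:t2 B=compute:t1 [tied]
step 3: L[3]=3 C[2]=3 → dur=3, Σ=24 | A=compute:t2 B=load:t3 [tied]
step 4: L[4]=2 C[3]=4 → dur=4, Σ=28 | A=load:t4 B=compute:t3 [compute-bound]
step 5: L[5]=8 C[4]=9 → dur=9, Σ=37 | A=compute:t4 B=load:t5 [compute-bound]
step 6: L[6]=9 C[5]=3 → dur=9, Σ=46 | A=load:t6 B=compute:t5 [load-bound]
step 7: L[7]=2 C[6]=2 → dur=2, Σ=48 | A=compute:t6 B=load:t7 [tied]
step 8: C[7]=5 → dur=5, Σ=53 | A=idle B=compute:t7 [compute-only]

step 1: A=compute:t0 B=load:t1 [tied]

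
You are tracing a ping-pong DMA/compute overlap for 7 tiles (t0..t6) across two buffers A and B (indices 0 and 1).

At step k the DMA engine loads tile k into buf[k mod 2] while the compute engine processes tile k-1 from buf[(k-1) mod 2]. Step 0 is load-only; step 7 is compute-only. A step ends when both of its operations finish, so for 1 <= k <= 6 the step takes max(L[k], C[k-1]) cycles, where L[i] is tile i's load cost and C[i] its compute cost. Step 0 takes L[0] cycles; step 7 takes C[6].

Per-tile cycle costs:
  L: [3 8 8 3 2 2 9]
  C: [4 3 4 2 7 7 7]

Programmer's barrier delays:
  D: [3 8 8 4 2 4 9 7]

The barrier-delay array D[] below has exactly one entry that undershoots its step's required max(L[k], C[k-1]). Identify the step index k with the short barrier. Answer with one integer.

[0] required=L[0]=3=3 vs D=3 ok
[1] required=max(L[1]=8,C[0]=4)=8 vs D=8 ok
[2] required=max(L[2]=8,C[1]=3)=8 vs D=8 ok
[3] required=max(L[3]=3,C[2]=4)=4 vs D=4 ok
[4] required=max(L[4]=2,C[3]=2)=2 vs D=2 ok
[5] required=max(L[5]=2,C[4]=7)=7 vs D=4 SHORT
[6] required=max(L[6]=9,C[5]=7)=9 vs D=9 ok
[7] required=C[6]=7=7 vs D=7 ok

hazard at step 5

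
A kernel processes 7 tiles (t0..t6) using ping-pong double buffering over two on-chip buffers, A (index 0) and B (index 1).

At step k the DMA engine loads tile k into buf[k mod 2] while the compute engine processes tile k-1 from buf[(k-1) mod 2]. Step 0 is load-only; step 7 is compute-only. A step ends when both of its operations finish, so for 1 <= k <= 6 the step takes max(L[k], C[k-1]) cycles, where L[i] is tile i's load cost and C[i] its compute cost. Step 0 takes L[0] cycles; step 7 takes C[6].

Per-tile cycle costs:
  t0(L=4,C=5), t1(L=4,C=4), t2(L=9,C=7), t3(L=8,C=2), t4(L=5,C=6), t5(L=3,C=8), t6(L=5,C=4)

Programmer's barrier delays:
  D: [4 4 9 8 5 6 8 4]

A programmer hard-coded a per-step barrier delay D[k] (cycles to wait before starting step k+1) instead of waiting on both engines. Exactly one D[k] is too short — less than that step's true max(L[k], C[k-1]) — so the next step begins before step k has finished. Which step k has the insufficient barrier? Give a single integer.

hazard at step 1

k=0 barrier L[0]=4→4c, D[0]=4 ok
k=1 barrier max(L[1]=4,C[0]=5)→5c, D[1]=4 SHORT
k=2 barrier max(L[2]=9,C[1]=4)→9c, D[2]=9 ok
k=3 barrier max(L[3]=8,C[2]=7)→8c, D[3]=8 ok
k=4 barrier max(L[4]=5,C[3]=2)→5c, D[4]=5 ok
k=5 barrier max(L[5]=3,C[4]=6)→6c, D[5]=6 ok
k=6 barrier max(L[6]=5,C[5]=8)→8c, D[6]=8 ok
k=7 barrier C[6]=4→4c, D[7]=4 ok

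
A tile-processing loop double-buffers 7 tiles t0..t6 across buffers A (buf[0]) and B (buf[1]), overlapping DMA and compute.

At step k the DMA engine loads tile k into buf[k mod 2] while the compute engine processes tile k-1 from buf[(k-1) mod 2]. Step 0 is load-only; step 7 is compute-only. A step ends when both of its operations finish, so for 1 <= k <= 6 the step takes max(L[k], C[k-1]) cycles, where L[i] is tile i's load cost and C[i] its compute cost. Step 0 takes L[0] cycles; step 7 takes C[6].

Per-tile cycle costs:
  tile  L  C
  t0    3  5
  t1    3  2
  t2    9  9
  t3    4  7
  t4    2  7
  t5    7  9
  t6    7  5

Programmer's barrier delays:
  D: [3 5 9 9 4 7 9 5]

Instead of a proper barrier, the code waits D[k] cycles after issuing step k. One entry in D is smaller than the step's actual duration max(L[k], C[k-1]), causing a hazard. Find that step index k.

[0] required=L[0]=3=3 vs D=3 ok
[1] required=max(L[1]=3,C[0]=5)=5 vs D=5 ok
[2] required=max(L[2]=9,C[1]=2)=9 vs D=9 ok
[3] required=max(L[3]=4,C[2]=9)=9 vs D=9 ok
[4] required=max(L[4]=2,C[3]=7)=7 vs D=4 SHORT
[5] required=max(L[5]=7,C[4]=7)=7 vs D=7 ok
[6] required=max(L[6]=7,C[5]=9)=9 vs D=9 ok
[7] required=C[6]=5=5 vs D=5 ok

hazard at step 4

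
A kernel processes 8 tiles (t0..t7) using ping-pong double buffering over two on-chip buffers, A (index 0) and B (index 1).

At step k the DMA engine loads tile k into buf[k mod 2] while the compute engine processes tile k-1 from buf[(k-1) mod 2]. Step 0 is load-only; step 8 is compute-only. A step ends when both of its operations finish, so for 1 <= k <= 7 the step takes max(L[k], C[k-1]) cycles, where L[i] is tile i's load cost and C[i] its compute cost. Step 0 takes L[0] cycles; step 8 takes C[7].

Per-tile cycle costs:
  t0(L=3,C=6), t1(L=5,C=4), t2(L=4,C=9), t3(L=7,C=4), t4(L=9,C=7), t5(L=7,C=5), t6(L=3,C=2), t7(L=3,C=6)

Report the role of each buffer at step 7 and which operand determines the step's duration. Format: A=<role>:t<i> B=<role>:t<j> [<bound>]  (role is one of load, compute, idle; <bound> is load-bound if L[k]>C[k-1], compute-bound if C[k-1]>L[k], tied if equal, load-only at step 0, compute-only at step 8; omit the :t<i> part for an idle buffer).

k=0 load=t0/3c comp=- wait=3 total=3
k=1 load=t1/5c comp=t0/6c wait=6 total=9
k=2 load=t2/4c comp=t1/4c wait=4 total=13
k=3 load=t3/7c comp=t2/9c wait=9 total=22
k=4 load=t4/9c comp=t3/4c wait=9 total=31
k=5 load=t5/7c comp=t4/7c wait=7 total=38
k=6 load=t6/3c comp=t5/5c wait=5 total=43
k=7 load=t7/3c comp=t6/2c wait=3 total=46
k=8 load=- comp=t7/6c wait=6 total=52

step 7: A=compute:t6 B=load:t7 [load-bound]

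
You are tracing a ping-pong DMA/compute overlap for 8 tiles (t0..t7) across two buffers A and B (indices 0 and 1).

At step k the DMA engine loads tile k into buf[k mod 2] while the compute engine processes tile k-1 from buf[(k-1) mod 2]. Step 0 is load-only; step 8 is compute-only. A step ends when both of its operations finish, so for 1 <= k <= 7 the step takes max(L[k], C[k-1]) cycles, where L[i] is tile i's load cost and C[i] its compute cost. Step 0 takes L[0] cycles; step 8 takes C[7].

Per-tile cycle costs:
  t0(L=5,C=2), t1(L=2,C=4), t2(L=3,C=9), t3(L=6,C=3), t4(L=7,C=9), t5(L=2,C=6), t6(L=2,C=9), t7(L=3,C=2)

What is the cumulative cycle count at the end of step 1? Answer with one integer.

end_cycle[1] = 7

[0] DMA t0→A (5c) ∥ CU idle ⇒ 5c, clock 5
[1] DMA t1→B (2c) ∥ CU A:t0 (2c) ⇒ 2c, clock 7
[2] DMA t2→A (3c) ∥ CU B:t1 (4c) ⇒ 4c, clock 11
[3] DMA t3→B (6c) ∥ CU A:t2 (9c) ⇒ 9c, clock 20
[4] DMA t4→A (7c) ∥ CU B:t3 (3c) ⇒ 7c, clock 27
[5] DMA t5→B (2c) ∥ CU A:t4 (9c) ⇒ 9c, clock 36
[6] DMA t6→A (2c) ∥ CU B:t5 (6c) ⇒ 6c, clock 42
[7] DMA t7→B (3c) ∥ CU A:t6 (9c) ⇒ 9c, clock 51
[8] DMA idle ∥ CU B:t7 (2c) ⇒ 2c, clock 53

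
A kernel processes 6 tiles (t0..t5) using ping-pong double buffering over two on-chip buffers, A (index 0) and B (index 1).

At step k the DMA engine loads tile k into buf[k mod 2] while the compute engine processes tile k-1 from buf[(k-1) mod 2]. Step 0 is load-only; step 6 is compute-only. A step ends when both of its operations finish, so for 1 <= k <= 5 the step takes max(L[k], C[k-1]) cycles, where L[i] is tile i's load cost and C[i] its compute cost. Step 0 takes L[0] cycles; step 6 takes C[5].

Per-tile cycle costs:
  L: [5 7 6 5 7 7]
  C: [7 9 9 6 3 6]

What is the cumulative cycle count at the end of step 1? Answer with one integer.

end_cycle[1] = 12

k=0 load=t0/5c comp=- wait=5 total=5
k=1 load=t1/7c comp=t0/7c wait=7 total=12
k=2 load=t2/6c comp=t1/9c wait=9 total=21
k=3 load=t3/5c comp=t2/9c wait=9 total=30
k=4 load=t4/7c comp=t3/6c wait=7 total=37
k=5 load=t5/7c comp=t4/3c wait=7 total=44
k=6 load=- comp=t5/6c wait=6 total=50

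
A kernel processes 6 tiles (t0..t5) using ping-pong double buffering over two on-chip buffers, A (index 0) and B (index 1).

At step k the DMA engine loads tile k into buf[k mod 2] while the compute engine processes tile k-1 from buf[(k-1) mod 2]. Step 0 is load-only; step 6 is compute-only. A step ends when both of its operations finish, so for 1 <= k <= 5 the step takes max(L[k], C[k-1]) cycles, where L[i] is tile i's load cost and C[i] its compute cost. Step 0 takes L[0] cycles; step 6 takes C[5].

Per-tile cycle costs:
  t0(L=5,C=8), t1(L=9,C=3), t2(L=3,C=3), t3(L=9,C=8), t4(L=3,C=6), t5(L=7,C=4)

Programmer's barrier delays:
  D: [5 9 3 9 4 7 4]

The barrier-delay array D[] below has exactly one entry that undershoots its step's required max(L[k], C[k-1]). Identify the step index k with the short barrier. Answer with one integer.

[0] required=L[0]=5=5 vs D=5 ok
[1] required=max(L[1]=9,C[0]=8)=9 vs D=9 ok
[2] required=max(L[2]=3,C[1]=3)=3 vs D=3 ok
[3] required=max(L[3]=9,C[2]=3)=9 vs D=9 ok
[4] required=max(L[4]=3,C[3]=8)=8 vs D=4 SHORT
[5] required=max(L[5]=7,C[4]=6)=7 vs D=7 ok
[6] required=C[5]=4=4 vs D=4 ok

hazard at step 4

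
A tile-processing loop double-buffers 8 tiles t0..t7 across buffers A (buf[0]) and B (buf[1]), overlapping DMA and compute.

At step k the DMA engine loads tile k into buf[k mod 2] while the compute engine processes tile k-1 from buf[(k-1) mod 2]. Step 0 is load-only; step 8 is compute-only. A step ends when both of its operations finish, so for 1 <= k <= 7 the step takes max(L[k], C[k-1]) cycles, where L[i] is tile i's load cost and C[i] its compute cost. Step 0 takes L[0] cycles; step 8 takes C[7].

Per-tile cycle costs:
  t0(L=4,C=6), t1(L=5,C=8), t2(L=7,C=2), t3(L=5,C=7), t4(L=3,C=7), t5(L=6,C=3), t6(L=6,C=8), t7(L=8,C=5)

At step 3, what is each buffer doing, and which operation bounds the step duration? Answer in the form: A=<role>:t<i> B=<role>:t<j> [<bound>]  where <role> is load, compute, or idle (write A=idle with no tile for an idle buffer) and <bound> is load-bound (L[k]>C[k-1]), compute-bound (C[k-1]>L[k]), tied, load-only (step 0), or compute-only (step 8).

step 3: A=compute:t2 B=load:t3 [load-bound]

  0. 4=4c; end=4; A:t0 B:-
  1. max(5,6)=6c; end=10; A:t0 B:t1
  2. max(7,8)=8c; end=18; A:t2 B:t1
  3. max(5,2)=5c; end=23; A:t2 B:t3
  4. max(3,7)=7c; end=30; A:t4 B:t3
  5. max(6,7)=7c; end=37; A:t4 B:t5
  6. max(6,3)=6c; end=43; A:t6 B:t5
  7. max(8,8)=8c; end=51; A:t6 B:t7
  8. 5=5c; end=56; A:t6 B:t7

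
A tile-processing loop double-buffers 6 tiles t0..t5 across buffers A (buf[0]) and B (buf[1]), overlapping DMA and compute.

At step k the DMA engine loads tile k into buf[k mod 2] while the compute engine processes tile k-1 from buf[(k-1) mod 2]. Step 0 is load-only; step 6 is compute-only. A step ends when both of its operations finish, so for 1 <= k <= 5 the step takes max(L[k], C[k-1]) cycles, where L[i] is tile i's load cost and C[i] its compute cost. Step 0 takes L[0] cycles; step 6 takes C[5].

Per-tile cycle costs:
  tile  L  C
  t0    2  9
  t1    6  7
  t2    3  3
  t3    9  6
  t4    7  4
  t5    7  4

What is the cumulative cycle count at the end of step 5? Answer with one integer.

step 0: L[0]=2 → dur=2, Σ=2 | A=load:t0 B=idle [load-only]
step 1: L[1]=6 C[0]=9 → dur=9, Σ=11 | A=compute:t0 B=load:t1 [compute-bound]
step 2: L[2]=3 C[1]=7 → dur=7, Σ=18 | A=load:t2 B=compute:t1 [compute-bound]
step 3: L[3]=9 C[2]=3 → dur=9, Σ=27 | A=compute:t2 B=load:t3 [load-bound]
step 4: L[4]=7 C[3]=6 → dur=7, Σ=34 | A=load:t4 B=compute:t3 [load-bound]
step 5: L[5]=7 C[4]=4 → dur=7, Σ=41 | A=compute:t4 B=load:t5 [load-bound]
step 6: C[5]=4 → dur=4, Σ=45 | A=idle B=compute:t5 [compute-only]

end_cycle[5] = 41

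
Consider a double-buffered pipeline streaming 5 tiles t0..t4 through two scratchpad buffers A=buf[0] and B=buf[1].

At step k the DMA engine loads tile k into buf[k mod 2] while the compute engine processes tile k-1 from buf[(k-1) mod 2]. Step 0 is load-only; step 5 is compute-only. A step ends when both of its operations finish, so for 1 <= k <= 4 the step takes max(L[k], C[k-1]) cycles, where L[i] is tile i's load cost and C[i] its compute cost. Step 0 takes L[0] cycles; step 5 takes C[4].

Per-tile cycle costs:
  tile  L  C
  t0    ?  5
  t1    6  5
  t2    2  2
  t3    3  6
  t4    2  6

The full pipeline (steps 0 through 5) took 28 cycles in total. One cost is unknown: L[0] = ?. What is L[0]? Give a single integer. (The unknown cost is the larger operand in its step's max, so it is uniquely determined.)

step 0 = dur = L[0]=? = L[0]  (unknown; binding)
step 1 = dur = max(L[1]=6, C[0]=5) = 6
step 2 = dur = max(L[2]=2, C[1]=5) = 5
step 3 = dur = max(L[3]=3, C[2]=2) = 3
step 4 = dur = max(L[4]=2, C[3]=6) = 6
step 5 = dur = C[4]=6 = 6
sum of known step durations = 26
dur[0] = total - known = 28 - 26 = 2
L[0] is the binding max in step 0, so L[0] = dur[0] = 2

L[0] = 2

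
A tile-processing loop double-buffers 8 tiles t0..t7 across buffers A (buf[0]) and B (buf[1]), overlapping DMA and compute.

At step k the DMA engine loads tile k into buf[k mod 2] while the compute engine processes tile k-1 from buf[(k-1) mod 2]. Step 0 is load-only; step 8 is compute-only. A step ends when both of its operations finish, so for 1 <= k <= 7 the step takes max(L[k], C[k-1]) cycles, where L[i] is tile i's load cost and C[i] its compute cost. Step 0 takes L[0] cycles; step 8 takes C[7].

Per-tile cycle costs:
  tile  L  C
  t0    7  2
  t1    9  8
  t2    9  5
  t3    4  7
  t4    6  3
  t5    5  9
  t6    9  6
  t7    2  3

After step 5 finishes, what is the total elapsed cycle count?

[0] DMA t0→A (7c) ∥ CU idle ⇒ 7c, clock 7
[1] DMA t1→B (9c) ∥ CU A:t0 (2c) ⇒ 9c, clock 16
[2] DMA t2→A (9c) ∥ CU B:t1 (8c) ⇒ 9c, clock 25
[3] DMA t3→B (4c) ∥ CU A:t2 (5c) ⇒ 5c, clock 30
[4] DMA t4→A (6c) ∥ CU B:t3 (7c) ⇒ 7c, clock 37
[5] DMA t5→B (5c) ∥ CU A:t4 (3c) ⇒ 5c, clock 42
[6] DMA t6→A (9c) ∥ CU B:t5 (9c) ⇒ 9c, clock 51
[7] DMA t7→B (2c) ∥ CU A:t6 (6c) ⇒ 6c, clock 57
[8] DMA idle ∥ CU B:t7 (3c) ⇒ 3c, clock 60

end_cycle[5] = 42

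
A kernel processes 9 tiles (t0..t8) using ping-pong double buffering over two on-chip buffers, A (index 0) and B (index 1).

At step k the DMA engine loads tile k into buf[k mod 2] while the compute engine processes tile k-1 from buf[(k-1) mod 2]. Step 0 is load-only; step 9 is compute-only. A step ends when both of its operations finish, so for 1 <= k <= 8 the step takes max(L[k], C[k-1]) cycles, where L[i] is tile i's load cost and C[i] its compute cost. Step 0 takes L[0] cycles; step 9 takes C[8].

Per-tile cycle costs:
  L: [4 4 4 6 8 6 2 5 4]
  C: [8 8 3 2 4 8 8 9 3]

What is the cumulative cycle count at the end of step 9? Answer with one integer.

end_cycle[9] = 68

  0. 4=4c; end=4; A:t0 B:-
  1. max(4,8)=8c; end=12; A:t0 B:t1
  2. max(4,8)=8c; end=20; A:t2 B:t1
  3. max(6,3)=6c; end=26; A:t2 B:t3
  4. max(8,2)=8c; end=34; A:t4 B:t3
  5. max(6,4)=6c; end=40; A:t4 B:t5
  6. max(2,8)=8c; end=48; A:t6 B:t5
  7. max(5,8)=8c; end=56; A:t6 B:t7
  8. max(4,9)=9c; end=65; A:t8 B:t7
  9. 3=3c; end=68; A:t8 B:t7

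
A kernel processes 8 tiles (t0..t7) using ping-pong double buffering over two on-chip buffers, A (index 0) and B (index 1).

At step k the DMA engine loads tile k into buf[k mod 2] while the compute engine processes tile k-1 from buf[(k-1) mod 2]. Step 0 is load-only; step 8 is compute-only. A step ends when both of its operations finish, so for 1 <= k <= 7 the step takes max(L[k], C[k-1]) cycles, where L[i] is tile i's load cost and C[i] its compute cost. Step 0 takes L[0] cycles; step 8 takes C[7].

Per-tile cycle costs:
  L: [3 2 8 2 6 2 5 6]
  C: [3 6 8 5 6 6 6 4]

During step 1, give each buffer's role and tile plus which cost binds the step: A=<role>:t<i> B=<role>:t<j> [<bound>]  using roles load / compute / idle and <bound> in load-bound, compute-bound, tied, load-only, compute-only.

  0. 3=3c; end=3; A:t0 B:-
  1. max(2,3)=3c; end=6; A:t0 B:t1
  2. max(8,6)=8c; end=14; A:t2 B:t1
  3. max(2,8)=8c; end=22; A:t2 B:t3
  4. max(6,5)=6c; end=28; A:t4 B:t3
  5. max(2,6)=6c; end=34; A:t4 B:t5
  6. max(5,6)=6c; end=40; A:t6 B:t5
  7. max(6,6)=6c; end=46; A:t6 B:t7
  8. 4=4c; end=50; A:t6 B:t7

step 1: A=compute:t0 B=load:t1 [compute-bound]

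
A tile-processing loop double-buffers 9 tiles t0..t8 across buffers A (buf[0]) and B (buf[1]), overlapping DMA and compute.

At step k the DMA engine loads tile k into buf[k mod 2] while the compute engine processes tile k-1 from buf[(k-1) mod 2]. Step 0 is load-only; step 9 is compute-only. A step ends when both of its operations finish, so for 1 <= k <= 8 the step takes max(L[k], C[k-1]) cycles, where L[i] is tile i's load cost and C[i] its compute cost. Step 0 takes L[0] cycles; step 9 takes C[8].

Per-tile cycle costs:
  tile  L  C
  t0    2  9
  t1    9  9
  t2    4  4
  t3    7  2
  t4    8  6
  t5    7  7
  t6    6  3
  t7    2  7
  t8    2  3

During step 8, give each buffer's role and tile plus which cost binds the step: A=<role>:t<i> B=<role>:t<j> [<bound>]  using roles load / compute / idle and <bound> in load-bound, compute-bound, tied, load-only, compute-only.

step 8: A=load:t8 B=compute:t7 [compute-bound]

k=0 load=t0/2c comp=- wait=2 total=2
k=1 load=t1/9c comp=t0/9c wait=9 total=11
k=2 load=t2/4c comp=t1/9c wait=9 total=20
k=3 load=t3/7c comp=t2/4c wait=7 total=27
k=4 load=t4/8c comp=t3/2c wait=8 total=35
k=5 load=t5/7c comp=t4/6c wait=7 total=42
k=6 load=t6/6c comp=t5/7c wait=7 total=49
k=7 load=t7/2c comp=t6/3c wait=3 total=52
k=8 load=t8/2c comp=t7/7c wait=7 total=59
k=9 load=- comp=t8/3c wait=3 total=62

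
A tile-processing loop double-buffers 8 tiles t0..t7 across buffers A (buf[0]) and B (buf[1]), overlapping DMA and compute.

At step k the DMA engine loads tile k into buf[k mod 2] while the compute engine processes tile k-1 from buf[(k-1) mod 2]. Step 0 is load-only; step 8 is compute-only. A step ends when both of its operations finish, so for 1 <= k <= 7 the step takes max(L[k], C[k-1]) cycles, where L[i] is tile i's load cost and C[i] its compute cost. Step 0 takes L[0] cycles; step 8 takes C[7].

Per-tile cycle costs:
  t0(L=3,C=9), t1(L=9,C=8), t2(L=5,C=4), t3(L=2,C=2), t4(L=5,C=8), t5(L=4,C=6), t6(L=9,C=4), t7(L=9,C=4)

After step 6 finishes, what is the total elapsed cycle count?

end_cycle[6] = 46

  0. 3=3c; end=3; A:t0 B:-
  1. max(9,9)=9c; end=12; A:t0 B:t1
  2. max(5,8)=8c; end=20; A:t2 B:t1
  3. max(2,4)=4c; end=24; A:t2 B:t3
  4. max(5,2)=5c; end=29; A:t4 B:t3
  5. max(4,8)=8c; end=37; A:t4 B:t5
  6. max(9,6)=9c; end=46; A:t6 B:t5
  7. max(9,4)=9c; end=55; A:t6 B:t7
  8. 4=4c; end=59; A:t6 B:t7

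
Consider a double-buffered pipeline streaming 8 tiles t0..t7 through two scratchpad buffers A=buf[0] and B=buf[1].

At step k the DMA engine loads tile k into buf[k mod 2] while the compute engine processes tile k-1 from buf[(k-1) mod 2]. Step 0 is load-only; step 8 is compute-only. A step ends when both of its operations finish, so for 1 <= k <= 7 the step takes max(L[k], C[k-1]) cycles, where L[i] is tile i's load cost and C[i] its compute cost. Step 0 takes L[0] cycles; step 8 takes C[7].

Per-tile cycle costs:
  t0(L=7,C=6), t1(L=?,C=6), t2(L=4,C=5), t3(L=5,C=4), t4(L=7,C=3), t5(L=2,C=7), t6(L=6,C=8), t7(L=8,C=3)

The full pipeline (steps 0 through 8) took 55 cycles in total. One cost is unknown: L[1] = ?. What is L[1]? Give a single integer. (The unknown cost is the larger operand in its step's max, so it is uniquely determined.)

step 0 | dur = L[0]=7 = 7
step 1 | dur = max(L[1]=?, C[0]=6) = L[1]  (unknown; binding)
step 2 | dur = max(L[2]=4, C[1]=6) = 6
step 3 | dur = max(L[3]=5, C[2]=5) = 5
step 4 | dur = max(L[4]=7, C[3]=4) = 7
step 5 | dur = max(L[5]=2, C[4]=3) = 3
step 6 | dur = max(L[6]=6, C[5]=7) = 7
step 7 | dur = max(L[7]=8, C[6]=8) = 8
step 8 | dur = C[7]=3 = 3
sum of known step durations = 46
dur[1] = total - known = 55 - 46 = 9
L[1] is the binding max in step 1, so L[1] = dur[1] = 9

L[1] = 9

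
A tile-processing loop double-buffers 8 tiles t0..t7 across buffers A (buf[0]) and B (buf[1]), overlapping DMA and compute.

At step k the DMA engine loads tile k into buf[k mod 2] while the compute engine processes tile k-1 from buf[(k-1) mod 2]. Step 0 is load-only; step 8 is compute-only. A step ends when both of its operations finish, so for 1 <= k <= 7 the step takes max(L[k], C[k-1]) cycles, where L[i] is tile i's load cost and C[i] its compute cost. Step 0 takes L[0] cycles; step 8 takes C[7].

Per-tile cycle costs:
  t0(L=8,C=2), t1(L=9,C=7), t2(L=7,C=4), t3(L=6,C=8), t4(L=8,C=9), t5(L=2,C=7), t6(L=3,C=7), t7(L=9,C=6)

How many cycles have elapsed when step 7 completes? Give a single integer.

end_cycle[7] = 63

step 0: L[0]=8 → dur=8, Σ=8 | A=load:t0 B=idle [load-only]
step 1: L[1]=9 C[0]=2 → dur=9, Σ=17 | A=compute:t0 B=load:t1 [load-bound]
step 2: L[2]=7 C[1]=7 → dur=7, Σ=24 | A=load:t2 B=compute:t1 [tied]
step 3: L[3]=6 C[2]=4 → dur=6, Σ=30 | A=compute:t2 B=load:t3 [load-bound]
step 4: L[4]=8 C[3]=8 → dur=8, Σ=38 | A=load:t4 B=compute:t3 [tied]
step 5: L[5]=2 C[4]=9 → dur=9, Σ=47 | A=compute:t4 B=load:t5 [compute-bound]
step 6: L[6]=3 C[5]=7 → dur=7, Σ=54 | A=load:t6 B=compute:t5 [compute-bound]
step 7: L[7]=9 C[6]=7 → dur=9, Σ=63 | A=compute:t6 B=load:t7 [load-bound]
step 8: C[7]=6 → dur=6, Σ=69 | A=idle B=compute:t7 [compute-only]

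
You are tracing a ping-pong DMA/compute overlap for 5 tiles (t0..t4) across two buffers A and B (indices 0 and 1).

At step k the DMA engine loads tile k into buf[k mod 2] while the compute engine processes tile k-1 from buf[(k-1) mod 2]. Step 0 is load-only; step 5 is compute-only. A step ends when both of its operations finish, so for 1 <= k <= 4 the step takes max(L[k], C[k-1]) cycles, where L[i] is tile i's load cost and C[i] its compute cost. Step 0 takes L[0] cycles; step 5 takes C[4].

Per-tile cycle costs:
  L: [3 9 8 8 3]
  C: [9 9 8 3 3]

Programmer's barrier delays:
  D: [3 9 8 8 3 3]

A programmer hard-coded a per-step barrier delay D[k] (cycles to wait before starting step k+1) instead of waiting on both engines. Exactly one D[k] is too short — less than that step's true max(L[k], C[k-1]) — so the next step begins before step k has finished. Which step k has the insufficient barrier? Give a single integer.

k=0 barrier L[0]=3→3c, D[0]=3 ok
k=1 barrier max(L[1]=9,C[0]=9)→9c, D[1]=9 ok
k=2 barrier max(L[2]=8,C[1]=9)→9c, D[2]=8 SHORT
k=3 barrier max(L[3]=8,C[2]=8)→8c, D[3]=8 ok
k=4 barrier max(L[4]=3,C[3]=3)→3c, D[4]=3 ok
k=5 barrier C[4]=3→3c, D[5]=3 ok

hazard at step 2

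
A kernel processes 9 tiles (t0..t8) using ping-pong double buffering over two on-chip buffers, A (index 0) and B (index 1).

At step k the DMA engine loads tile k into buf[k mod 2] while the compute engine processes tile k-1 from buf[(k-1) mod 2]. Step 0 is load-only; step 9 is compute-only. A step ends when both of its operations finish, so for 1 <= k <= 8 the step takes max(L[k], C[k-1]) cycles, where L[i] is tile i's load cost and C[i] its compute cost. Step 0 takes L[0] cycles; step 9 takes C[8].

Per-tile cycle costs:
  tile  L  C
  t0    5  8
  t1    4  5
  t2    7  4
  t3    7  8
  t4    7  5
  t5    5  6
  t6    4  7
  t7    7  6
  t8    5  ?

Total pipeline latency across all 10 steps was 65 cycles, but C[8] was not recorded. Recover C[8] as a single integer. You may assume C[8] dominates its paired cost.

step 0: dur = L[0]=5 = 5
step 1: dur = max(L[1]=4, C[0]=8) = 8
step 2: dur = max(L[2]=7, C[1]=5) = 7
step 3: dur = max(L[3]=7, C[2]=4) = 7
step 4: dur = max(L[4]=7, C[3]=8) = 8
step 5: dur = max(L[5]=5, C[4]=5) = 5
step 6: dur = max(L[6]=4, C[5]=6) = 6
step 7: dur = max(L[7]=7, C[6]=7) = 7
step 8: dur = max(L[8]=5, C[7]=6) = 6
step 9: dur = C[8]=? = C[8]  (unknown; binding)
sum of known step durations = 59
dur[9] = total - known = 65 - 59 = 6
C[8] is the binding max in step 9, so C[8] = dur[9] = 6

C[8] = 6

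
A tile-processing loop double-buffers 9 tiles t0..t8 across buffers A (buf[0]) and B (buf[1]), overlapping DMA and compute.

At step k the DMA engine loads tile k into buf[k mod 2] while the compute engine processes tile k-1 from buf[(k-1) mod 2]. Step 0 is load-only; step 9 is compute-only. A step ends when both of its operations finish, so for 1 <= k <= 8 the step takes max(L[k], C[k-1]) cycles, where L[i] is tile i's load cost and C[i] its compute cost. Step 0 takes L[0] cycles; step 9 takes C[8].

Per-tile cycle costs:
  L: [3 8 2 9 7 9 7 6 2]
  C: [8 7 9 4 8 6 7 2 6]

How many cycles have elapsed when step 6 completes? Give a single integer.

end_cycle[6] = 50

[0] DMA t0→A (3c) ∥ CU idle ⇒ 3c, clock 3
[1] DMA t1→B (8c) ∥ CU A:t0 (8c) ⇒ 8c, clock 11
[2] DMA t2→A (2c) ∥ CU B:t1 (7c) ⇒ 7c, clock 18
[3] DMA t3→B (9c) ∥ CU A:t2 (9c) ⇒ 9c, clock 27
[4] DMA t4→A (7c) ∥ CU B:t3 (4c) ⇒ 7c, clock 34
[5] DMA t5→B (9c) ∥ CU A:t4 (8c) ⇒ 9c, clock 43
[6] DMA t6→A (7c) ∥ CU B:t5 (6c) ⇒ 7c, clock 50
[7] DMA t7→B (6c) ∥ CU A:t6 (7c) ⇒ 7c, clock 57
[8] DMA t8→A (2c) ∥ CU B:t7 (2c) ⇒ 2c, clock 59
[9] DMA idle ∥ CU A:t8 (6c) ⇒ 6c, clock 65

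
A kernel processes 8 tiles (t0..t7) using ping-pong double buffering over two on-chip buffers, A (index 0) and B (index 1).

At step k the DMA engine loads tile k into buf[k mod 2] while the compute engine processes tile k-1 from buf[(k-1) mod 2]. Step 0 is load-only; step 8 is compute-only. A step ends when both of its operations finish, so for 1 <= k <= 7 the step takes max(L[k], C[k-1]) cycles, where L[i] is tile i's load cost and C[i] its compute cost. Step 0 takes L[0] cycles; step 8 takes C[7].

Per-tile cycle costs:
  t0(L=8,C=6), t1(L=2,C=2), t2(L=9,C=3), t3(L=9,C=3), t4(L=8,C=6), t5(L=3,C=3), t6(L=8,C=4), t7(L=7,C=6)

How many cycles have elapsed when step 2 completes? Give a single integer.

end_cycle[2] = 23

[0] DMA t0→A (8c) ∥ CU idle ⇒ 8c, clock 8
[1] DMA t1→B (2c) ∥ CU A:t0 (6c) ⇒ 6c, clock 14
[2] DMA t2→A (9c) ∥ CU B:t1 (2c) ⇒ 9c, clock 23
[3] DMA t3→B (9c) ∥ CU A:t2 (3c) ⇒ 9c, clock 32
[4] DMA t4→A (8c) ∥ CU B:t3 (3c) ⇒ 8c, clock 40
[5] DMA t5→B (3c) ∥ CU A:t4 (6c) ⇒ 6c, clock 46
[6] DMA t6→A (8c) ∥ CU B:t5 (3c) ⇒ 8c, clock 54
[7] DMA t7→B (7c) ∥ CU A:t6 (4c) ⇒ 7c, clock 61
[8] DMA idle ∥ CU B:t7 (6c) ⇒ 6c, clock 67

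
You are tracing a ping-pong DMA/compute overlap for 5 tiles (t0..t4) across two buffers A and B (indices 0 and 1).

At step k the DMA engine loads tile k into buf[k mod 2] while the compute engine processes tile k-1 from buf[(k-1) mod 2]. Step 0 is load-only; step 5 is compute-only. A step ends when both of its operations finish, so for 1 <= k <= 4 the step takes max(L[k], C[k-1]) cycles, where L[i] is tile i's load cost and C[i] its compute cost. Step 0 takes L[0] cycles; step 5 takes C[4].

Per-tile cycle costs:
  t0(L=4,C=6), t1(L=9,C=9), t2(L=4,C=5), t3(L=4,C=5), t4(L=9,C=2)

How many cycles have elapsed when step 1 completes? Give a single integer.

end_cycle[1] = 13

k=0 load=t0/4c comp=- wait=4 total=4
k=1 load=t1/9c comp=t0/6c wait=9 total=13
k=2 load=t2/4c comp=t1/9c wait=9 total=22
k=3 load=t3/4c comp=t2/5c wait=5 total=27
k=4 load=t4/9c comp=t3/5c wait=9 total=36
k=5 load=- comp=t4/2c wait=2 total=38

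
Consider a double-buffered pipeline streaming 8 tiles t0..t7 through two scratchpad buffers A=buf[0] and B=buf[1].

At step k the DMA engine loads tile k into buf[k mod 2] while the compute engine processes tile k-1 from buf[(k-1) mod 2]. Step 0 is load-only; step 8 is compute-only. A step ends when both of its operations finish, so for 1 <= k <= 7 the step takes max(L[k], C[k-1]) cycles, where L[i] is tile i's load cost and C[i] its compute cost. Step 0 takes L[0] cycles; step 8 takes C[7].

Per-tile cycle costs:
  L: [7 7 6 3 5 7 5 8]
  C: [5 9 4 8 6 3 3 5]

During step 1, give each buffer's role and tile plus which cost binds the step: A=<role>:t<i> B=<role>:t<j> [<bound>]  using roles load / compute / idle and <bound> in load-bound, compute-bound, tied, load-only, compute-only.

step 1: A=compute:t0 B=load:t1 [load-bound]

[0] DMA t0→A (7c) ∥ CU idle ⇒ 7c, clock 7
[1] DMA t1→B (7c) ∥ CU A:t0 (5c) ⇒ 7c, clock 14
[2] DMA t2→A (6c) ∥ CU B:t1 (9c) ⇒ 9c, clock 23
[3] DMA t3→B (3c) ∥ CU A:t2 (4c) ⇒ 4c, clock 27
[4] DMA t4→A (5c) ∥ CU B:t3 (8c) ⇒ 8c, clock 35
[5] DMA t5→B (7c) ∥ CU A:t4 (6c) ⇒ 7c, clock 42
[6] DMA t6→A (5c) ∥ CU B:t5 (3c) ⇒ 5c, clock 47
[7] DMA t7→B (8c) ∥ CU A:t6 (3c) ⇒ 8c, clock 55
[8] DMA idle ∥ CU B:t7 (5c) ⇒ 5c, clock 60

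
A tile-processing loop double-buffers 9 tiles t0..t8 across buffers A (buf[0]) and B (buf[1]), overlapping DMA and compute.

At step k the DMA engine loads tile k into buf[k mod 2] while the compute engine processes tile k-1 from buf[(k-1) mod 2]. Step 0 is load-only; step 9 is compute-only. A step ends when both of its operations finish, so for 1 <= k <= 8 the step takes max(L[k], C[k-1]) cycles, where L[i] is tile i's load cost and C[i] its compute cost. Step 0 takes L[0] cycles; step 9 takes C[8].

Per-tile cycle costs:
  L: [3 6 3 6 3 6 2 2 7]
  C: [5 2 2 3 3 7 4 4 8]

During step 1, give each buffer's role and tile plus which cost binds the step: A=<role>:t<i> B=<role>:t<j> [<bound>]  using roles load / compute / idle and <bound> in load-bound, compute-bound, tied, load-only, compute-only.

step 1: A=compute:t0 B=load:t1 [load-bound]

step 0: L[0]=3 → dur=3, Σ=3 | A=load:t0 B=idle [load-only]
step 1: L[1]=6 C[0]=5 → dur=6, Σ=9 | A=compute:t0 B=load:t1 [load-bound]
step 2: L[2]=3 C[1]=2 → dur=3, Σ=12 | A=load:t2 B=compute:t1 [load-bound]
step 3: L[3]=6 C[2]=2 → dur=6, Σ=18 | A=compute:t2 B=load:t3 [load-bound]
step 4: L[4]=3 C[3]=3 → dur=3, Σ=21 | A=load:t4 B=compute:t3 [tied]
step 5: L[5]=6 C[4]=3 → dur=6, Σ=27 | A=compute:t4 B=load:t5 [load-bound]
step 6: L[6]=2 C[5]=7 → dur=7, Σ=34 | A=load:t6 B=compute:t5 [compute-bound]
step 7: L[7]=2 C[6]=4 → dur=4, Σ=38 | A=compute:t6 B=load:t7 [compute-bound]
step 8: L[8]=7 C[7]=4 → dur=7, Σ=45 | A=load:t8 B=compute:t7 [load-bound]
step 9: C[8]=8 → dur=8, Σ=53 | A=compute:t8 B=idle [compute-only]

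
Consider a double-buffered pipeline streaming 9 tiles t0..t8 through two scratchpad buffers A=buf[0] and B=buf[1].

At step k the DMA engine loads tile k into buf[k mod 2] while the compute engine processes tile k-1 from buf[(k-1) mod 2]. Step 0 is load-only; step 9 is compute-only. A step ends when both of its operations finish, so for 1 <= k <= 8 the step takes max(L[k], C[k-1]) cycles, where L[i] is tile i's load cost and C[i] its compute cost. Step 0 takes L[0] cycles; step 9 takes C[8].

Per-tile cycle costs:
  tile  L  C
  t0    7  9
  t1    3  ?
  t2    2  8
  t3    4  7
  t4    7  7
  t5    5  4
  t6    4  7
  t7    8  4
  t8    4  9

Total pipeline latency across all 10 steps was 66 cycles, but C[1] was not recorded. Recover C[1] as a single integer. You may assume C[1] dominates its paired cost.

C[1] = 3

step 0 | dur = L[0]=7 = 7
step 1 | dur = max(L[1]=3, C[0]=9) = 9
step 2 | dur = max(L[2]=2, C[1]=?) = C[1]  (unknown; binding)
step 3 | dur = max(L[3]=4, C[2]=8) = 8
step 4 | dur = max(L[4]=7, C[3]=7) = 7
step 5 | dur = max(L[5]=5, C[4]=7) = 7
step 6 | dur = max(L[6]=4, C[5]=4) = 4
step 7 | dur = max(L[7]=8, C[6]=7) = 8
step 8 | dur = max(L[8]=4, C[7]=4) = 4
step 9 | dur = C[8]=9 = 9
sum of known step durations = 63
dur[2] = total - known = 66 - 63 = 3
C[1] is the binding max in step 2, so C[1] = dur[2] = 3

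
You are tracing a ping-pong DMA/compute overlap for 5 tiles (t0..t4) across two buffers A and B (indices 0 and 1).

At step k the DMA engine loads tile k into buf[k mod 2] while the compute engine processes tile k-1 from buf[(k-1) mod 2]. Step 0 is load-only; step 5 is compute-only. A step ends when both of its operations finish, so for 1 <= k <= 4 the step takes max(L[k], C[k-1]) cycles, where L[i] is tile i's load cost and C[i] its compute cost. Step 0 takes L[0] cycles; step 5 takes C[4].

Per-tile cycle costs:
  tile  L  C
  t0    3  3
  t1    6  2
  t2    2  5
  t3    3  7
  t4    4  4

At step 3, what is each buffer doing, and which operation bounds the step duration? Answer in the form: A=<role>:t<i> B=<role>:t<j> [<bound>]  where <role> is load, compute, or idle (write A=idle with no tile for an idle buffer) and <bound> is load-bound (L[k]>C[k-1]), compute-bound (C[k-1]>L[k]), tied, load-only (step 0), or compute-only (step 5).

step 0: L[0]=3 → dur=3, Σ=3 | A=load:t0 B=idle [load-only]
step 1: L[1]=6 C[0]=3 → dur=6, Σ=9 | A=compute:t0 B=load:t1 [load-bound]
step 2: L[2]=2 C[1]=2 → dur=2, Σ=11 | A=load:t2 B=compute:t1 [tied]
step 3: L[3]=3 C[2]=5 → dur=5, Σ=16 | A=compute:t2 B=load:t3 [compute-bound]
step 4: L[4]=4 C[3]=7 → dur=7, Σ=23 | A=load:t4 B=compute:t3 [compute-bound]
step 5: C[4]=4 → dur=4, Σ=27 | A=compute:t4 B=idle [compute-only]

step 3: A=compute:t2 B=load:t3 [compute-bound]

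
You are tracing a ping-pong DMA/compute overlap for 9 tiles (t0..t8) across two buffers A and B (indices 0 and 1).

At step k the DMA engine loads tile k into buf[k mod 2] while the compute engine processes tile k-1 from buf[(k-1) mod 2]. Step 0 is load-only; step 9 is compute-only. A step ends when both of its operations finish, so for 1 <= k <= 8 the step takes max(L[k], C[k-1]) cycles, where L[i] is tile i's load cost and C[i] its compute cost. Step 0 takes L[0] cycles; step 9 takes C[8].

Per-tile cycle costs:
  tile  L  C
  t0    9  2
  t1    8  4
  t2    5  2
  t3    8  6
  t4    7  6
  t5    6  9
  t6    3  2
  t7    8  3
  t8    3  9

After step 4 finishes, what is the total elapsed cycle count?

end_cycle[4] = 37

[0] DMA t0→A (9c) ∥ CU idle ⇒ 9c, clock 9
[1] DMA t1→B (8c) ∥ CU A:t0 (2c) ⇒ 8c, clock 17
[2] DMA t2→A (5c) ∥ CU B:t1 (4c) ⇒ 5c, clock 22
[3] DMA t3→B (8c) ∥ CU A:t2 (2c) ⇒ 8c, clock 30
[4] DMA t4→A (7c) ∥ CU B:t3 (6c) ⇒ 7c, clock 37
[5] DMA t5→B (6c) ∥ CU A:t4 (6c) ⇒ 6c, clock 43
[6] DMA t6→A (3c) ∥ CU B:t5 (9c) ⇒ 9c, clock 52
[7] DMA t7→B (8c) ∥ CU A:t6 (2c) ⇒ 8c, clock 60
[8] DMA t8→A (3c) ∥ CU B:t7 (3c) ⇒ 3c, clock 63
[9] DMA idle ∥ CU A:t8 (9c) ⇒ 9c, clock 72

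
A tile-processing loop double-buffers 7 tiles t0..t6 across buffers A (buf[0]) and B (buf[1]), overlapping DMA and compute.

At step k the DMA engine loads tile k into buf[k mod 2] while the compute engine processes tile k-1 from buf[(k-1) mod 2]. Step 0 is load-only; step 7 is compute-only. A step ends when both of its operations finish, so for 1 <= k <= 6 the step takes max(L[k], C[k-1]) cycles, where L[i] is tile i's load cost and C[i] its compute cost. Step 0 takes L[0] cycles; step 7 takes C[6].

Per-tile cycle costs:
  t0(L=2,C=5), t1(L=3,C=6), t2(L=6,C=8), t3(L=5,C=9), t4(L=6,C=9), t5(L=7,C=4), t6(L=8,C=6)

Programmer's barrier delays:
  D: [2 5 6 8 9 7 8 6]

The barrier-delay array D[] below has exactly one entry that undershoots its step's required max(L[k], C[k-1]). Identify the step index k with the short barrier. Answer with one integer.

hazard at step 5

[0] required=L[0]=2=2 vs D=2 ok
[1] required=max(L[1]=3,C[0]=5)=5 vs D=5 ok
[2] required=max(L[2]=6,C[1]=6)=6 vs D=6 ok
[3] required=max(L[3]=5,C[2]=8)=8 vs D=8 ok
[4] required=max(L[4]=6,C[3]=9)=9 vs D=9 ok
[5] required=max(L[5]=7,C[4]=9)=9 vs D=7 SHORT
[6] required=max(L[6]=8,C[5]=4)=8 vs D=8 ok
[7] required=C[6]=6=6 vs D=6 ok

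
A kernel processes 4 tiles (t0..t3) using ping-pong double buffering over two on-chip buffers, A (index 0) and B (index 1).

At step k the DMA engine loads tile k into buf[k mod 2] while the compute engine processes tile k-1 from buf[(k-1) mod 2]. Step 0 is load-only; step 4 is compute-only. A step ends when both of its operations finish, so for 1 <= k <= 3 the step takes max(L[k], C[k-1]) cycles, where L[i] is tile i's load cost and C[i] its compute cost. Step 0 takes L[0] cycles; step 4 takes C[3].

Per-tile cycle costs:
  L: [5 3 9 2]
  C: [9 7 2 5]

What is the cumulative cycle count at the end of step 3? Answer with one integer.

step 0: L[0]=5 → dur=5, Σ=5 | A=load:t0 B=idle [load-only]
step 1: L[1]=3 C[0]=9 → dur=9, Σ=14 | A=compute:t0 B=load:t1 [compute-bound]
step 2: L[2]=9 C[1]=7 → dur=9, Σ=23 | A=load:t2 B=compute:t1 [load-bound]
step 3: L[3]=2 C[2]=2 → dur=2, Σ=25 | A=compute:t2 B=load:t3 [tied]
step 4: C[3]=5 → dur=5, Σ=30 | A=idle B=compute:t3 [compute-only]

end_cycle[3] = 25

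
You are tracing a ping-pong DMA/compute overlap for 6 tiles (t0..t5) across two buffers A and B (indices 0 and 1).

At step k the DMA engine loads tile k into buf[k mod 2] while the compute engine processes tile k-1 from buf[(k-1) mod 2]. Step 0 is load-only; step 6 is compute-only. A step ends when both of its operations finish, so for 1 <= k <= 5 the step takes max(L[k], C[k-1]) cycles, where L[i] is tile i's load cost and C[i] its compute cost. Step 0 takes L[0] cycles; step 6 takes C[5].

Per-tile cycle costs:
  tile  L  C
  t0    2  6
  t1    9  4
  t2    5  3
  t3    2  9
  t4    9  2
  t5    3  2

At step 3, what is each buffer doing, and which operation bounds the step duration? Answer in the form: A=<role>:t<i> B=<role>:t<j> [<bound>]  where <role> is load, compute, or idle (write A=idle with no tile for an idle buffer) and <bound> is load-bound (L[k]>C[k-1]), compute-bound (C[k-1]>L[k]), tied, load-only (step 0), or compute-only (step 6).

step 3: A=compute:t2 B=load:t3 [compute-bound]

  0. 2=2c; end=2; A:t0 B:-
  1. max(9,6)=9c; end=11; A:t0 B:t1
  2. max(5,4)=5c; end=16; A:t2 B:t1
  3. max(2,3)=3c; end=19; A:t2 B:t3
  4. max(9,9)=9c; end=28; A:t4 B:t3
  5. max(3,2)=3c; end=31; A:t4 B:t5
  6. 2=2c; end=33; A:t4 B:t5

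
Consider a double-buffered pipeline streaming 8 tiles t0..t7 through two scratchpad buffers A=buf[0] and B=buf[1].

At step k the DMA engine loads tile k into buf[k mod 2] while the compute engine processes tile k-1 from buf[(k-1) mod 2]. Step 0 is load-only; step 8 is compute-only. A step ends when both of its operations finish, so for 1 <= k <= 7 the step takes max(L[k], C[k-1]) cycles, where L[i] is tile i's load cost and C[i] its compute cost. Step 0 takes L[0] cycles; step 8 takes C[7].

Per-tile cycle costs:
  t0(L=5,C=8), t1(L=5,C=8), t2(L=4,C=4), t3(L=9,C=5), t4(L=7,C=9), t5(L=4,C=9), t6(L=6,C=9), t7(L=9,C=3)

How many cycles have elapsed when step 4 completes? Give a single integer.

end_cycle[4] = 37

[0] DMA t0→A (5c) ∥ CU idle ⇒ 5c, clock 5
[1] DMA t1→B (5c) ∥ CU A:t0 (8c) ⇒ 8c, clock 13
[2] DMA t2→A (4c) ∥ CU B:t1 (8c) ⇒ 8c, clock 21
[3] DMA t3→B (9c) ∥ CU A:t2 (4c) ⇒ 9c, clock 30
[4] DMA t4→A (7c) ∥ CU B:t3 (5c) ⇒ 7c, clock 37
[5] DMA t5→B (4c) ∥ CU A:t4 (9c) ⇒ 9c, clock 46
[6] DMA t6→A (6c) ∥ CU B:t5 (9c) ⇒ 9c, clock 55
[7] DMA t7→B (9c) ∥ CU A:t6 (9c) ⇒ 9c, clock 64
[8] DMA idle ∥ CU B:t7 (3c) ⇒ 3c, clock 67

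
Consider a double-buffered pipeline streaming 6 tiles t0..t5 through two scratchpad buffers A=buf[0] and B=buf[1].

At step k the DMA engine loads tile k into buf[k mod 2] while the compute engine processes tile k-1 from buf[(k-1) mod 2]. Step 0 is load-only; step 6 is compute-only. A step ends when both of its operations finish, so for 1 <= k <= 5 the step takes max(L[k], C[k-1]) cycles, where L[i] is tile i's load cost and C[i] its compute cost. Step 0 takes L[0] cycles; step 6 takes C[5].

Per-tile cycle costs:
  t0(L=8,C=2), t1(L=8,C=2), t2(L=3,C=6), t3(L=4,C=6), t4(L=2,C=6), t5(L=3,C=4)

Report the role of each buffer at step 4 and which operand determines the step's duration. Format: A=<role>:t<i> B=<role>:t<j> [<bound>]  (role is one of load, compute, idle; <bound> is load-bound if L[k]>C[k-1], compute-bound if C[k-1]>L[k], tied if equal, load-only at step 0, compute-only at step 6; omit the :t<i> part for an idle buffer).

step 4: A=load:t4 B=compute:t3 [compute-bound]

[0] DMA t0→A (8c) ∥ CU idle ⇒ 8c, clock 8
[1] DMA t1→B (8c) ∥ CU A:t0 (2c) ⇒ 8c, clock 16
[2] DMA t2→A (3c) ∥ CU B:t1 (2c) ⇒ 3c, clock 19
[3] DMA t3→B (4c) ∥ CU A:t2 (6c) ⇒ 6c, clock 25
[4] DMA t4→A (2c) ∥ CU B:t3 (6c) ⇒ 6c, clock 31
[5] DMA t5→B (3c) ∥ CU A:t4 (6c) ⇒ 6c, clock 37
[6] DMA idle ∥ CU B:t5 (4c) ⇒ 4c, clock 41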